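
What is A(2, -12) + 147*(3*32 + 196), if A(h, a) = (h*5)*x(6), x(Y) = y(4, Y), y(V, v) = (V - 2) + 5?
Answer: 42994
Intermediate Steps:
y(V, v) = 3 + V (y(V, v) = (-2 + V) + 5 = 3 + V)
x(Y) = 7 (x(Y) = 3 + 4 = 7)
A(h, a) = 35*h (A(h, a) = (h*5)*7 = (5*h)*7 = 35*h)
A(2, -12) + 147*(3*32 + 196) = 35*2 + 147*(3*32 + 196) = 70 + 147*(96 + 196) = 70 + 147*292 = 70 + 42924 = 42994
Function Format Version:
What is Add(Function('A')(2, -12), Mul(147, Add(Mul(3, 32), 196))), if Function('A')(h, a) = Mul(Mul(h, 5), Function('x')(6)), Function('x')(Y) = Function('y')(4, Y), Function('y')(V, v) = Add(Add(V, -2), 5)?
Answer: 42994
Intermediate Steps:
Function('y')(V, v) = Add(3, V) (Function('y')(V, v) = Add(Add(-2, V), 5) = Add(3, V))
Function('x')(Y) = 7 (Function('x')(Y) = Add(3, 4) = 7)
Function('A')(h, a) = Mul(35, h) (Function('A')(h, a) = Mul(Mul(h, 5), 7) = Mul(Mul(5, h), 7) = Mul(35, h))
Add(Function('A')(2, -12), Mul(147, Add(Mul(3, 32), 196))) = Add(Mul(35, 2), Mul(147, Add(Mul(3, 32), 196))) = Add(70, Mul(147, Add(96, 196))) = Add(70, Mul(147, 292)) = Add(70, 42924) = 42994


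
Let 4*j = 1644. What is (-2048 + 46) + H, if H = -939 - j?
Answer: -3352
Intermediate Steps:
j = 411 (j = (¼)*1644 = 411)
H = -1350 (H = -939 - 1*411 = -939 - 411 = -1350)
(-2048 + 46) + H = (-2048 + 46) - 1350 = -2002 - 1350 = -3352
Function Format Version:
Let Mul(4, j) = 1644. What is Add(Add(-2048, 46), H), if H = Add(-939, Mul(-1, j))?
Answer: -3352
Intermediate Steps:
j = 411 (j = Mul(Rational(1, 4), 1644) = 411)
H = -1350 (H = Add(-939, Mul(-1, 411)) = Add(-939, -411) = -1350)
Add(Add(-2048, 46), H) = Add(Add(-2048, 46), -1350) = Add(-2002, -1350) = -3352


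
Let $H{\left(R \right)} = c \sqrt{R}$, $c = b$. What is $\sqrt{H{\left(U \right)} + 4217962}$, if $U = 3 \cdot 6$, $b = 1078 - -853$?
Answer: $\sqrt{4217962 + 5793 \sqrt{2}} \approx 2055.8$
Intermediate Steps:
$b = 1931$ ($b = 1078 + 853 = 1931$)
$c = 1931$
$U = 18$
$H{\left(R \right)} = 1931 \sqrt{R}$
$\sqrt{H{\left(U \right)} + 4217962} = \sqrt{1931 \sqrt{18} + 4217962} = \sqrt{1931 \cdot 3 \sqrt{2} + 4217962} = \sqrt{5793 \sqrt{2} + 4217962} = \sqrt{4217962 + 5793 \sqrt{2}}$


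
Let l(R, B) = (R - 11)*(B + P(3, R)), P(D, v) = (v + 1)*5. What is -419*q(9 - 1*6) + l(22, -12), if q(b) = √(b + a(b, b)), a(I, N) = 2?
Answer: 1133 - 419*√5 ≈ 196.09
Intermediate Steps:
P(D, v) = 5 + 5*v (P(D, v) = (1 + v)*5 = 5 + 5*v)
l(R, B) = (-11 + R)*(5 + B + 5*R) (l(R, B) = (R - 11)*(B + (5 + 5*R)) = (-11 + R)*(5 + B + 5*R))
q(b) = √(2 + b) (q(b) = √(b + 2) = √(2 + b))
-419*q(9 - 1*6) + l(22, -12) = -419*√(2 + (9 - 1*6)) + (-55 - 50*22 - 11*(-12) + 5*22² - 12*22) = -419*√(2 + (9 - 6)) + (-55 - 1100 + 132 + 5*484 - 264) = -419*√(2 + 3) + (-55 - 1100 + 132 + 2420 - 264) = -419*√5 + 1133 = 1133 - 419*√5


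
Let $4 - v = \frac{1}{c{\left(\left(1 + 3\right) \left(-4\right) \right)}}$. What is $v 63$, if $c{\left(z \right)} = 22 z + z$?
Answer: $\frac{92799}{368} \approx 252.17$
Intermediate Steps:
$c{\left(z \right)} = 23 z$
$v = \frac{1473}{368}$ ($v = 4 - \frac{1}{23 \left(1 + 3\right) \left(-4\right)} = 4 - \frac{1}{23 \cdot 4 \left(-4\right)} = 4 - \frac{1}{23 \left(-16\right)} = 4 - \frac{1}{-368} = 4 - - \frac{1}{368} = 4 + \frac{1}{368} = \frac{1473}{368} \approx 4.0027$)
$v 63 = \frac{1473}{368} \cdot 63 = \frac{92799}{368}$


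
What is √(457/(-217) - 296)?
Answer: I*√14037513/217 ≈ 17.266*I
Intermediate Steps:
√(457/(-217) - 296) = √(457*(-1/217) - 296) = √(-457/217 - 296) = √(-64689/217) = I*√14037513/217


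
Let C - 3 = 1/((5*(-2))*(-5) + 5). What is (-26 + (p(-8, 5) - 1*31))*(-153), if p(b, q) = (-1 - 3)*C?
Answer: 581247/55 ≈ 10568.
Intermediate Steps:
C = 166/55 (C = 3 + 1/((5*(-2))*(-5) + 5) = 3 + 1/(-10*(-5) + 5) = 3 + 1/(50 + 5) = 3 + 1/55 = 166/55 ≈ 3.0182)
p(b, q) = -664/55 (p(b, q) = (-1 - 3)*(166/55) = -4*166/55 = -664/55)
(-26 + (p(-8, 5) - 1*31))*(-153) = (-26 + (-664/55 - 1*31))*(-153) = (-26 + (-664/55 - 31))*(-153) = (-26 - 2369/55)*(-153) = -3799/55*(-153) = 581247/55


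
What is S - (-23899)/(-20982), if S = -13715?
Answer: -287792029/20982 ≈ -13716.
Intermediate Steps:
S - (-23899)/(-20982) = -13715 - (-23899)/(-20982) = -13715 - (-23899)*(-1)/20982 = -13715 - 1*23899/20982 = -13715 - 23899/20982 = -287792029/20982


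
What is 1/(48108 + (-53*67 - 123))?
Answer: 1/44434 ≈ 2.2505e-5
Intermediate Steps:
1/(48108 + (-53*67 - 123)) = 1/(48108 + (-3551 - 123)) = 1/(48108 - 3674) = 1/44434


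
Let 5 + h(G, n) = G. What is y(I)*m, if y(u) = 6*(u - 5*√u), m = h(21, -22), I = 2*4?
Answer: 768 - 960*√2 ≈ -589.64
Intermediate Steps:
I = 8
h(G, n) = -5 + G
m = 16 (m = -5 + 21 = 16)
y(u) = -30*√u + 6*u
y(I)*m = (-60*√2 + 6*8)*16 = (-60*√2 + 48)*16 = (48 - 60*√2)*16 = 768 - 960*√2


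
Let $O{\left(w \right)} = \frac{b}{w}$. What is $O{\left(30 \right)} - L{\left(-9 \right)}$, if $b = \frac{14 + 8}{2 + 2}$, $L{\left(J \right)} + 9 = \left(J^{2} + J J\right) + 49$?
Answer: $- \frac{12109}{60} \approx -201.82$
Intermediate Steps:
$L{\left(J \right)} = 40 + 2 J^{2}$ ($L{\left(J \right)} = -9 + \left(\left(J^{2} + J J\right) + 49\right) = -9 + \left(\left(J^{2} + J^{2}\right) + 49\right) = -9 + \left(2 J^{2} + 49\right) = -9 + \left(49 + 2 J^{2}\right) = 40 + 2 J^{2}$)
$b = \frac{11}{2}$ ($b = \frac{22}{4} = 22 \cdot \frac{1}{4} = \frac{11}{2} \approx 5.5$)
$O{\left(w \right)} = \frac{11}{2 w}$
$O{\left(30 \right)} - L{\left(-9 \right)} = \frac{11}{2 \cdot 30} - \left(40 + 2 \left(-9\right)^{2}\right) = \frac{11}{2} \cdot \frac{1}{30} - \left(40 + 2 \cdot 81\right) = \frac{11}{60} - \left(40 + 162\right) = \frac{11}{60} - 202 = - \frac{12109}{60}$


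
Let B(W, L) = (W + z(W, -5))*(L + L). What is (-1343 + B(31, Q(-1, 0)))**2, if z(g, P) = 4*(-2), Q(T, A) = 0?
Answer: 1803649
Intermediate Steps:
z(g, P) = -8
B(W, L) = 2*L*(-8 + W) (B(W, L) = (W - 8)*(L + L) = (-8 + W)*(2*L) = 2*L*(-8 + W))
(-1343 + B(31, Q(-1, 0)))**2 = (-1343 + 2*0*(-8 + 31))**2 = (-1343 + 2*0*23)**2 = (-1343 + 0)**2 = (-1343)**2 = 1803649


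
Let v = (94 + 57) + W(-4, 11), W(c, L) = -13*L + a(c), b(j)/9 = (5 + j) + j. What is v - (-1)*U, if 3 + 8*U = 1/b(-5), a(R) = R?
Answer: 163/45 ≈ 3.6222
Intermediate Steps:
b(j) = 45 + 18*j (b(j) = 9*((5 + j) + j) = 9*(5 + 2*j) = 45 + 18*j)
W(c, L) = c - 13*L (W(c, L) = -13*L + c = c - 13*L)
U = -17/45 (U = -3/8 + 1/(8*(45 + 18*(-5))) = -3/8 + 1/(8*(45 - 90)) = -3/8 + (⅛)/(-45) = -3/8 + (⅛)*(-1/45) = -3/8 - 1/360 = -17/45 ≈ -0.37778)
v = 4 (v = (94 + 57) + (-4 - 13*11) = 151 + (-4 - 143) = 151 - 147 = 4)
v - (-1)*U = 4 - (-1)*(-17)/45 = 4 - 1*17/45 = 4 - 17/45 = 163/45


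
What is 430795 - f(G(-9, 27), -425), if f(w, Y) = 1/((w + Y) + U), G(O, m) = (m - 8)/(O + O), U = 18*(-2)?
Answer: 3582922033/8317 ≈ 4.3080e+5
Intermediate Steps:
U = -36
G(O, m) = (-8 + m)/(2*O) (G(O, m) = (-8 + m)/((2*O)) = (-8 + m)*(1/(2*O)) = (-8 + m)/(2*O))
f(w, Y) = 1/(-36 + Y + w) (f(w, Y) = 1/((w + Y) - 36) = 1/((Y + w) - 36) = 1/(-36 + Y + w))
430795 - f(G(-9, 27), -425) = 430795 - 1/(-36 - 425 + (½)*(-8 + 27)/(-9)) = 430795 - 1/(-36 - 425 + (½)*(-⅑)*19) = 430795 - 1/(-36 - 425 - 19/18) = 430795 - 1/(-8317/18) = 430795 - 1*(-18/8317) = 430795 + 18/8317 = 3582922033/8317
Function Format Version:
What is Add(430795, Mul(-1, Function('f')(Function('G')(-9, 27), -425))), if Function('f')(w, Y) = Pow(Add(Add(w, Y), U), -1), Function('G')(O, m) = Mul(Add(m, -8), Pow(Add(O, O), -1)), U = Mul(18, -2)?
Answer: Rational(3582922033, 8317) ≈ 4.3080e+5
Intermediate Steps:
U = -36
Function('G')(O, m) = Mul(Rational(1, 2), Pow(O, -1), Add(-8, m)) (Function('G')(O, m) = Mul(Add(-8, m), Pow(Mul(2, O), -1)) = Mul(Add(-8, m), Mul(Rational(1, 2), Pow(O, -1))) = Mul(Rational(1, 2), Pow(O, -1), Add(-8, m)))
Function('f')(w, Y) = Pow(Add(-36, Y, w), -1) (Function('f')(w, Y) = Pow(Add(Add(w, Y), -36), -1) = Pow(Add(Add(Y, w), -36), -1) = Pow(Add(-36, Y, w), -1))
Add(430795, Mul(-1, Function('f')(Function('G')(-9, 27), -425))) = Add(430795, Mul(-1, Pow(Add(-36, -425, Mul(Rational(1, 2), Pow(-9, -1), Add(-8, 27))), -1))) = Add(430795, Mul(-1, Pow(Add(-36, -425, Mul(Rational(1, 2), Rational(-1, 9), 19)), -1))) = Add(430795, Mul(-1, Pow(Add(-36, -425, Rational(-19, 18)), -1))) = Add(430795, Mul(-1, Pow(Rational(-8317, 18), -1))) = Add(430795, Mul(-1, Rational(-18, 8317))) = Add(430795, Rational(18, 8317)) = Rational(3582922033, 8317)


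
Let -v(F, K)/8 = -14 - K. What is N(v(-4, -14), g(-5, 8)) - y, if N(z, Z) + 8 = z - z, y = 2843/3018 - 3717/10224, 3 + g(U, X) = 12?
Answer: -14705399/1714224 ≈ -8.5785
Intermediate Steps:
v(F, K) = 112 + 8*K (v(F, K) = -8*(-14 - K) = 112 + 8*K)
g(U, X) = 9 (g(U, X) = -3 + 12 = 9)
y = 991607/1714224 (y = 2843*(1/3018) - 3717*1/10224 = 2843/3018 - 413/1136 = 991607/1714224 ≈ 0.57846)
N(z, Z) = -8 (N(z, Z) = -8 + (z - z) = -8 + 0 = -8)
N(v(-4, -14), g(-5, 8)) - y = -8 - 1*991607/1714224 = -8 - 991607/1714224 = -14705399/1714224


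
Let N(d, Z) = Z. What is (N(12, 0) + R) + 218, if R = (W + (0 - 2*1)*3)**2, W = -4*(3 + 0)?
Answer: 542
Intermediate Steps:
W = -12 (W = -4*3 = -12)
R = 324 (R = (-12 + (0 - 2*1)*3)**2 = (-12 + (0 - 2)*3)**2 = (-12 - 2*3)**2 = (-12 - 6)**2 = (-18)**2 = 324)
(N(12, 0) + R) + 218 = (0 + 324) + 218 = 324 + 218 = 542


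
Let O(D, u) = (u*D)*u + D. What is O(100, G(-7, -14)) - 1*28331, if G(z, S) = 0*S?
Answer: -28231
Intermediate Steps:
G(z, S) = 0
O(D, u) = D + D*u² (O(D, u) = (D*u)*u + D = D*u² + D = D + D*u²)
O(100, G(-7, -14)) - 1*28331 = 100*(1 + 0²) - 1*28331 = 100*(1 + 0) - 28331 = 100*1 - 28331 = 100 - 28331 = -28231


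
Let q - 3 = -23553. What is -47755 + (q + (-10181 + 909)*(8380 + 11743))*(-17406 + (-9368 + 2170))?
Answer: 4591204915869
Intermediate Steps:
q = -23550 (q = 3 - 23553 = -23550)
-47755 + (q + (-10181 + 909)*(8380 + 11743))*(-17406 + (-9368 + 2170)) = -47755 + (-23550 + (-10181 + 909)*(8380 + 11743))*(-17406 + (-9368 + 2170)) = -47755 + (-23550 - 9272*20123)*(-17406 - 7198) = -47755 + (-23550 - 186580456)*(-24604) = -47755 - 186604006*(-24604) = -47755 + 4591204963624 = 4591204915869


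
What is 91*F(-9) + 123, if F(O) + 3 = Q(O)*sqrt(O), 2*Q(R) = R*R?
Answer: -150 + 22113*I/2 ≈ -150.0 + 11057.0*I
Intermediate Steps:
Q(R) = R**2/2 (Q(R) = (R*R)/2 = R**2/2)
F(O) = -3 + O**(5/2)/2 (F(O) = -3 + (O**2/2)*sqrt(O) = -3 + O**(5/2)/2)
91*F(-9) + 123 = 91*(-3 + (-9)**(5/2)/2) + 123 = 91*(-3 + (243*I)/2) + 123 = 91*(-3 + 243*I/2) + 123 = (-273 + 22113*I/2) + 123 = -150 + 22113*I/2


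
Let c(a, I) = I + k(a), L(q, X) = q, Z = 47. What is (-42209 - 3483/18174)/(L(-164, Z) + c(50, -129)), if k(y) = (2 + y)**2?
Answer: -255703283/14605838 ≈ -17.507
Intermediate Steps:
c(a, I) = I + (2 + a)**2
(-42209 - 3483/18174)/(L(-164, Z) + c(50, -129)) = (-42209 - 3483/18174)/(-164 + (-129 + (2 + 50)**2)) = (-42209 - 3483*1/18174)/(-164 + (-129 + 52**2)) = (-42209 - 1161/6058)/(-164 + (-129 + 2704)) = -255703283/(6058*(-164 + 2575)) = -255703283/6058/2411 = -255703283/6058*1/2411 = -255703283/14605838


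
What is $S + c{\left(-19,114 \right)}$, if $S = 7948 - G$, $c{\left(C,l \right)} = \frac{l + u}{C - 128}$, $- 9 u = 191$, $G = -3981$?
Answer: $\frac{15781232}{1323} \approx 11928.0$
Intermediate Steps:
$u = - \frac{191}{9}$ ($u = \left(- \frac{1}{9}\right) 191 = - \frac{191}{9} \approx -21.222$)
$c{\left(C,l \right)} = \frac{- \frac{191}{9} + l}{-128 + C}$ ($c{\left(C,l \right)} = \frac{l - \frac{191}{9}}{C - 128} = \frac{- \frac{191}{9} + l}{-128 + C}$)
$S = 11929$ ($S = 7948 - -3981 = 7948 + 3981 = 11929$)
$S + c{\left(-19,114 \right)} = 11929 + \frac{- \frac{191}{9} + 114}{-128 - 19} = 11929 + \frac{1}{-147} \cdot \frac{835}{9} = 11929 - \frac{835}{1323} = \frac{15781232}{1323}$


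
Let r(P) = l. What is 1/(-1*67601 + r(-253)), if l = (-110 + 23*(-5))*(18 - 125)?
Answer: -1/43526 ≈ -2.2975e-5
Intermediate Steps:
l = 24075 (l = (-110 - 115)*(-107) = -225*(-107) = 24075)
r(P) = 24075
1/(-1*67601 + r(-253)) = 1/(-1*67601 + 24075) = 1/(-67601 + 24075) = 1/(-43526) = -1/43526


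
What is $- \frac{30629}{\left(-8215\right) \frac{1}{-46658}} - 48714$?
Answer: $- \frac{1829273392}{8215} \approx -2.2267 \cdot 10^{5}$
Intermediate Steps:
$- \frac{30629}{\left(-8215\right) \frac{1}{-46658}} - 48714 = - \frac{30629}{\left(-8215\right) \left(- \frac{1}{46658}\right)} - 48714 = - \frac{30629}{\frac{8215}{46658}} - 48714 = \left(-30629\right) \frac{46658}{8215} - 48714 = - \frac{1429087882}{8215} - 48714 = - \frac{1829273392}{8215}$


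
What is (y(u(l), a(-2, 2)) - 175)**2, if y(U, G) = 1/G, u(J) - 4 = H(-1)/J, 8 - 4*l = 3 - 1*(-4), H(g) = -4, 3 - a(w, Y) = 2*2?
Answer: 30976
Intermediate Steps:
a(w, Y) = -1 (a(w, Y) = 3 - 2*2 = 3 - 1*4 = 3 - 4 = -1)
l = 1/4 (l = 2 - (3 - 1*(-4))/4 = 2 - (3 + 4)/4 = 2 - 1/4*7 = 2 - 7/4 = 1/4 ≈ 0.25000)
u(J) = 4 - 4/J
(y(u(l), a(-2, 2)) - 175)**2 = (1/(-1) - 175)**2 = (-1 - 175)**2 = (-176)**2 = 30976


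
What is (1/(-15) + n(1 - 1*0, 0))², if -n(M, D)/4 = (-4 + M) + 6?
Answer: 32761/225 ≈ 145.60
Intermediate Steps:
n(M, D) = -8 - 4*M (n(M, D) = -4*((-4 + M) + 6) = -4*(2 + M) = -8 - 4*M)
(1/(-15) + n(1 - 1*0, 0))² = (1/(-15) + (-8 - 4*(1 - 1*0)))² = (-1/15 + (-8 - 4*(1 + 0)))² = (-1/15 + (-8 - 4*1))² = (-1/15 + (-8 - 4))² = (-1/15 - 12)² = (-181/15)² = 32761/225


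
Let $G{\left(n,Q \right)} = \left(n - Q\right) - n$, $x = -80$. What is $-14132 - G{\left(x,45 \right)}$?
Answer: $-14087$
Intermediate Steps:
$G{\left(n,Q \right)} = - Q$
$-14132 - G{\left(x,45 \right)} = -14132 - \left(-1\right) 45 = -14132 - -45 = -14132 + 45 = -14087$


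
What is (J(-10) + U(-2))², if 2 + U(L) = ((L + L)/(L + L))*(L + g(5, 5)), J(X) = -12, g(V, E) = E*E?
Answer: 81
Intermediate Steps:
g(V, E) = E²
U(L) = 23 + L (U(L) = -2 + ((L + L)/(L + L))*(L + 5²) = -2 + ((2*L)/((2*L)))*(L + 25) = -2 + ((2*L)*(1/(2*L)))*(25 + L) = -2 + 1*(25 + L) = -2 + (25 + L) = 23 + L)
(J(-10) + U(-2))² = (-12 + (23 - 2))² = (-12 + 21)² = 9² = 81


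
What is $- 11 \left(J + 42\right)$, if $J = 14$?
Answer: $-616$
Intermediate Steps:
$- 11 \left(J + 42\right) = - 11 \left(14 + 42\right) = \left(-11\right) 56 = -616$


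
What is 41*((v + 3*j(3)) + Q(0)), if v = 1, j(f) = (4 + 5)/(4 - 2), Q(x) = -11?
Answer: 287/2 ≈ 143.50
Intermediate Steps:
j(f) = 9/2
41*((v + 3*j(3)) + Q(0)) = 41*((1 + 3*(9/2)) - 11) = 41*((1 + 27/2) - 11) = 41*(29/2 - 11) = 41*(7/2) = 287/2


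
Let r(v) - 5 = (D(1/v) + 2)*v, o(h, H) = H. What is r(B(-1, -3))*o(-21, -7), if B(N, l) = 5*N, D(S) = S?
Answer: 28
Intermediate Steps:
r(v) = 5 + v*(2 + 1/v) (r(v) = 5 + (1/v + 2)*v = 5 + (2 + 1/v)*v = 5 + v*(2 + 1/v))
r(B(-1, -3))*o(-21, -7) = (6 + 2*(5*(-1)))*(-7) = (6 + 2*(-5))*(-7) = (6 - 10)*(-7) = -4*(-7) = 28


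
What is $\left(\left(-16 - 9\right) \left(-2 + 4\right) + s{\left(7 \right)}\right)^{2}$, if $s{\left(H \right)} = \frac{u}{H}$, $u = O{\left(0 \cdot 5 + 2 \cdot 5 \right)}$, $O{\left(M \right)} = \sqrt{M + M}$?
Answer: $\frac{122520}{49} - \frac{200 \sqrt{5}}{7} \approx 2436.5$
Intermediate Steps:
$O{\left(M \right)} = \sqrt{2} \sqrt{M}$ ($O{\left(M \right)} = \sqrt{2 M} = \sqrt{2} \sqrt{M}$)
$u = 2 \sqrt{5}$ ($u = \sqrt{2} \sqrt{0 \cdot 5 + 2 \cdot 5} = \sqrt{2} \sqrt{0 + 10} = \sqrt{2} \sqrt{10} = 2 \sqrt{5} \approx 4.4721$)
$s{\left(H \right)} = \frac{2 \sqrt{5}}{H}$
$\left(\left(-16 - 9\right) \left(-2 + 4\right) + s{\left(7 \right)}\right)^{2} = \left(\left(-16 - 9\right) \left(-2 + 4\right) + \frac{2 \sqrt{5}}{7}\right)^{2} = \left(\left(-25\right) 2 + 2 \sqrt{5} \cdot \frac{1}{7}\right)^{2} = \left(-50 + \frac{2 \sqrt{5}}{7}\right)^{2}$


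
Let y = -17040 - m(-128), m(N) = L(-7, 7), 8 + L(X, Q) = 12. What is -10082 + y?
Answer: -27126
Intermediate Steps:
L(X, Q) = 4 (L(X, Q) = -8 + 12 = 4)
m(N) = 4
y = -17044 (y = -17040 - 1*4 = -17040 - 4 = -17044)
-10082 + y = -10082 - 17044 = -27126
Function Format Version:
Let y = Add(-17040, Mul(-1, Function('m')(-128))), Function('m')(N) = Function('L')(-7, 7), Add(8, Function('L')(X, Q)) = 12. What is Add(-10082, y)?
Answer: -27126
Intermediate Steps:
Function('L')(X, Q) = 4 (Function('L')(X, Q) = Add(-8, 12) = 4)
Function('m')(N) = 4
y = -17044 (y = Add(-17040, Mul(-1, 4)) = Add(-17040, -4) = -17044)
Add(-10082, y) = Add(-10082, -17044) = -27126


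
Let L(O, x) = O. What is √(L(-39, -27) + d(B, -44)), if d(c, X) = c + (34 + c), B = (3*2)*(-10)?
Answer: 5*I*√5 ≈ 11.18*I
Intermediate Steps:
B = -60 (B = 6*(-10) = -60)
d(c, X) = 34 + 2*c
√(L(-39, -27) + d(B, -44)) = √(-39 + (34 + 2*(-60))) = √(-39 + (34 - 120)) = √(-39 - 86) = √(-125) = 5*I*√5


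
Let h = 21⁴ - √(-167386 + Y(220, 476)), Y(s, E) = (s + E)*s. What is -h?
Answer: -194481 + I*√14266 ≈ -1.9448e+5 + 119.44*I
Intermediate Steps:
Y(s, E) = s*(E + s) (Y(s, E) = (E + s)*s = s*(E + s))
h = 194481 - I*√14266 (h = 21⁴ - √(-167386 + 220*(476 + 220)) = 194481 - √(-167386 + 220*696) = 194481 - √(-167386 + 153120) = 194481 - √(-14266) = 194481 - I*√14266 ≈ 1.9448e+5 - 119.44*I)
-h = -(194481 - I*√14266) = -194481 + I*√14266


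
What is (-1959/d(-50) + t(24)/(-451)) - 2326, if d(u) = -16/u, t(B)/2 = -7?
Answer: -30479821/3608 ≈ -8447.8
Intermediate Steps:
t(B) = -14 (t(B) = 2*(-7) = -14)
(-1959/d(-50) + t(24)/(-451)) - 2326 = (-1959/((-16/(-50))) - 14/(-451)) - 2326 = (-1959/((-16*(-1/50))) - 14*(-1/451)) - 2326 = (-1959/8/25 + 14/451) - 2326 = (-1959*25/8 + 14/451) - 2326 = (-48975/8 + 14/451) - 2326 = -22087613/3608 - 2326 = -30479821/3608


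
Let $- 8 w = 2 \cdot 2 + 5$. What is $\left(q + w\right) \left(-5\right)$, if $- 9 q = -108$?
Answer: $- \frac{435}{8} \approx -54.375$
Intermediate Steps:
$q = 12$ ($q = \left(- \frac{1}{9}\right) \left(-108\right) = 12$)
$w = - \frac{9}{8}$ ($w = - \frac{2 \cdot 2 + 5}{8} = - \frac{4 + 5}{8} = \left(- \frac{1}{8}\right) 9 = - \frac{9}{8} \approx -1.125$)
$\left(q + w\right) \left(-5\right) = \left(12 - \frac{9}{8}\right) \left(-5\right) = \frac{87}{8} \left(-5\right) = - \frac{435}{8}$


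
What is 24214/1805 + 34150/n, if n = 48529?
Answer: 1236721956/87594845 ≈ 14.119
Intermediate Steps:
24214/1805 + 34150/n = 24214/1805 + 34150/48529 = 1236721956/87594845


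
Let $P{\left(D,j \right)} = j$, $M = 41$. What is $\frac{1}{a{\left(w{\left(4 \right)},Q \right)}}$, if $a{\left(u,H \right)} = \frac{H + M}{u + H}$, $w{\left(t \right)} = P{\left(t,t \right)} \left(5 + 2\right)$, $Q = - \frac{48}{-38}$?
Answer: $\frac{556}{803} \approx 0.6924$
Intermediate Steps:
$Q = \frac{24}{19}$ ($Q = \left(-48\right) \left(- \frac{1}{38}\right) = \frac{24}{19} \approx 1.2632$)
$w{\left(t \right)} = 7 t$ ($w{\left(t \right)} = t \left(5 + 2\right) = t 7 = 7 t$)
$a{\left(u,H \right)} = \frac{41 + H}{H + u}$ ($a{\left(u,H \right)} = \frac{H + 41}{u + H} = \frac{41 + H}{H + u}$)
$\frac{1}{a{\left(w{\left(4 \right)},Q \right)}} = \frac{1}{\frac{1}{\frac{24}{19} + 7 \cdot 4} \left(41 + \frac{24}{19}\right)} = \frac{1}{\frac{1}{\frac{24}{19} + 28} \cdot \frac{803}{19}} = \frac{1}{\frac{1}{\frac{556}{19}} \cdot \frac{803}{19}} = \frac{1}{\frac{19}{556} \cdot \frac{803}{19}} = \frac{1}{\frac{803}{556}} = \frac{556}{803}$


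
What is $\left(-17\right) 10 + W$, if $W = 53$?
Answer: $-117$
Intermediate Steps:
$\left(-17\right) 10 + W = \left(-17\right) 10 + 53 = -170 + 53 = -117$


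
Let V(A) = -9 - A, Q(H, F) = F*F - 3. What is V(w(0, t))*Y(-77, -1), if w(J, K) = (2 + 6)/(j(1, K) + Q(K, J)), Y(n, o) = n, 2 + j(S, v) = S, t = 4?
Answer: 539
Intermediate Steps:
j(S, v) = -2 + S
Q(H, F) = -3 + F**2 (Q(H, F) = F**2 - 3 = -3 + F**2)
w(J, K) = 8/(-4 + J**2) (w(J, K) = (2 + 6)/((-2 + 1) + (-3 + J**2)) = 8/(-1 + (-3 + J**2)) = 8/(-4 + J**2))
V(w(0, t))*Y(-77, -1) = (-9 - 8/(-4 + 0**2))*(-77) = (-9 - 8/(-4 + 0))*(-77) = (-9 - 8/(-4))*(-77) = (-9 - 8*(-1)/4)*(-77) = (-9 - 1*(-2))*(-77) = (-9 + 2)*(-77) = -7*(-77) = 539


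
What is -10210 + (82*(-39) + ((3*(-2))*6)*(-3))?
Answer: -13300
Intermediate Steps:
-10210 + (82*(-39) + ((3*(-2))*6)*(-3)) = -10210 + (-3198 - 6*6*(-3)) = -10210 + (-3198 - 36*(-3)) = -10210 + (-3198 + 108) = -10210 - 3090 = -13300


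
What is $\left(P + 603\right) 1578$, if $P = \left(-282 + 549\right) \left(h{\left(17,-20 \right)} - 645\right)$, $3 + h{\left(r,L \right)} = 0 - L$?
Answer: $-263641194$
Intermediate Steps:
$h{\left(r,L \right)} = -3 - L$ ($h{\left(r,L \right)} = -3 + \left(0 - L\right) = -3 - L$)
$P = -167676$ ($P = \left(-282 + 549\right) \left(\left(-3 - -20\right) - 645\right) = 267 \left(\left(-3 + 20\right) - 645\right) = 267 \left(17 - 645\right) = 267 \left(-628\right) = -167676$)
$\left(P + 603\right) 1578 = \left(-167676 + 603\right) 1578 = \left(-167073\right) 1578 = -263641194$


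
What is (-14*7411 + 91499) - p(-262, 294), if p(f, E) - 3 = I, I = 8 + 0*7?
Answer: -12266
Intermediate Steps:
I = 8 (I = 8 + 0 = 8)
p(f, E) = 11 (p(f, E) = 3 + 8 = 11)
(-14*7411 + 91499) - p(-262, 294) = (-14*7411 + 91499) - 1*11 = (-103754 + 91499) - 11 = -12255 - 11 = -12266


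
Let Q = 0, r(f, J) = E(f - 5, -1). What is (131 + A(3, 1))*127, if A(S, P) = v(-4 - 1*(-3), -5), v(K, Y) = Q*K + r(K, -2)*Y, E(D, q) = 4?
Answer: 14097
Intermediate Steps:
r(f, J) = 4
v(K, Y) = 4*Y (v(K, Y) = 0*K + 4*Y = 0 + 4*Y = 4*Y)
A(S, P) = -20 (A(S, P) = 4*(-5) = -20)
(131 + A(3, 1))*127 = (131 - 20)*127 = 111*127 = 14097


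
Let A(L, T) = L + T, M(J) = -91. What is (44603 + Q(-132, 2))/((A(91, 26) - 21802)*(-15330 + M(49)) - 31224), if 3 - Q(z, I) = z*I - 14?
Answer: 44884/334373161 ≈ 0.00013423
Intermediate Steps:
Q(z, I) = 17 - I*z (Q(z, I) = 3 - (z*I - 14) = 3 - (I*z - 14) = 3 - (-14 + I*z) = 3 + (14 - I*z) = 17 - I*z)
(44603 + Q(-132, 2))/((A(91, 26) - 21802)*(-15330 + M(49)) - 31224) = (44603 + (17 - 1*2*(-132)))/(((91 + 26) - 21802)*(-15330 - 91) - 31224) = (44603 + (17 + 264))/((117 - 21802)*(-15421) - 31224) = (44603 + 281)/(-21685*(-15421) - 31224) = 44884/(334404385 - 31224) = 44884/334373161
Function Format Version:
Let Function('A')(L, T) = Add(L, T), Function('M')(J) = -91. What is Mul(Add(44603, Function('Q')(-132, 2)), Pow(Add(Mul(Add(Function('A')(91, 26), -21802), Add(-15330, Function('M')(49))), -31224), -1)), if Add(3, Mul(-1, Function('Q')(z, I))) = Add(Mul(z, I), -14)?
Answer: Rational(44884, 334373161) ≈ 0.00013423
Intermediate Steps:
Function('Q')(z, I) = Add(17, Mul(-1, I, z)) (Function('Q')(z, I) = Add(3, Mul(-1, Add(Mul(z, I), -14))) = Add(3, Mul(-1, Add(Mul(I, z), -14))) = Add(3, Mul(-1, Add(-14, Mul(I, z)))) = Add(3, Add(14, Mul(-1, I, z))) = Add(17, Mul(-1, I, z)))
Mul(Add(44603, Function('Q')(-132, 2)), Pow(Add(Mul(Add(Function('A')(91, 26), -21802), Add(-15330, Function('M')(49))), -31224), -1)) = Mul(Add(44603, Add(17, Mul(-1, 2, -132))), Pow(Add(Mul(Add(Add(91, 26), -21802), Add(-15330, -91)), -31224), -1)) = Mul(Add(44603, Add(17, 264)), Pow(Add(Mul(Add(117, -21802), -15421), -31224), -1)) = Mul(Add(44603, 281), Pow(Add(Mul(-21685, -15421), -31224), -1)) = Mul(44884, Pow(Add(334404385, -31224), -1)) = Mul(44884, Pow(334373161, -1)) = Mul(44884, Rational(1, 334373161)) = Rational(44884, 334373161)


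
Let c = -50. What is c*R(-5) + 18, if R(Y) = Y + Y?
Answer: 518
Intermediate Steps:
R(Y) = 2*Y
c*R(-5) + 18 = -100*(-5) + 18 = -50*(-10) + 18 = 500 + 18 = 518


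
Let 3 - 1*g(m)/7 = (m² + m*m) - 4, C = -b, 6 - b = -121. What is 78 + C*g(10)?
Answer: 171655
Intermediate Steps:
b = 127 (b = 6 - 1*(-121) = 6 + 121 = 127)
C = -127 (C = -1*127 = -127)
g(m) = 49 - 14*m² (g(m) = 21 - 7*((m² + m*m) - 4) = 21 - 7*((m² + m²) - 4) = 21 - 7*(2*m² - 4) = 21 - 7*(-4 + 2*m²) = 21 + (28 - 14*m²) = 49 - 14*m²)
78 + C*g(10) = 78 - 127*(49 - 14*10²) = 78 - 127*(49 - 14*100) = 78 - 127*(49 - 1400) = 78 - 127*(-1351) = 78 + 171577 = 171655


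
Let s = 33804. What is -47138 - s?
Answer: -80942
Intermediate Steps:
-47138 - s = -47138 - 1*33804 = -47138 - 33804 = -80942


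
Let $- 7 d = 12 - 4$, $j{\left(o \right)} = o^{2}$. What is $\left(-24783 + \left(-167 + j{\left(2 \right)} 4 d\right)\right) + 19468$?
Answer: $- \frac{38502}{7} \approx -5500.3$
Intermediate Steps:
$d = - \frac{8}{7}$ ($d = - \frac{12 - 4}{7} = \left(- \frac{1}{7}\right) 8 = - \frac{8}{7} \approx -1.1429$)
$\left(-24783 + \left(-167 + j{\left(2 \right)} 4 d\right)\right) + 19468 = \left(-24783 - \left(167 - 2^{2} \cdot 4 \left(- \frac{8}{7}\right)\right)\right) + 19468 = \left(-24783 - \left(167 - 4 \cdot 4 \left(- \frac{8}{7}\right)\right)\right) + 19468 = \left(-24783 + \left(-167 + 16 \left(- \frac{8}{7}\right)\right)\right) + 19468 = \left(-24783 - \frac{1297}{7}\right) + 19468 = - \frac{174778}{7} + 19468 = - \frac{38502}{7}$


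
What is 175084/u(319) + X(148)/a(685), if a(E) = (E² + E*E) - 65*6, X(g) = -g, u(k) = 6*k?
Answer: 20529876721/224430855 ≈ 91.475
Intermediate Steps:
a(E) = -390 + 2*E² (a(E) = (E² + E²) - 390 = 2*E² - 390 = -390 + 2*E²)
175084/u(319) + X(148)/a(685) = 175084/((6*319)) + (-1*148)/(-390 + 2*685²) = 175084/1914 - 148/(-390 + 2*469225) = 175084*(1/1914) - 148/(-390 + 938450) = 87542/957 - 148/938060 = 87542/957 - 148*1/938060 = 87542/957 - 37/234515 = 20529876721/224430855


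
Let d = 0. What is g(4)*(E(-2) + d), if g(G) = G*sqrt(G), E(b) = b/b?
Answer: 8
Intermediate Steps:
E(b) = 1
g(G) = G**(3/2)
g(4)*(E(-2) + d) = 4**(3/2)*(1 + 0) = 8*1 = 8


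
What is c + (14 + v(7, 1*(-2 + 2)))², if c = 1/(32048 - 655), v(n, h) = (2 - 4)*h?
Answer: 6153029/31393 ≈ 196.00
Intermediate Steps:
v(n, h) = -2*h
c = 1/31393 ≈ 3.1854e-5
c + (14 + v(7, 1*(-2 + 2)))² = 1/31393 + (14 - 2*(-2 + 2))² = 1/31393 + (14 - 2*0)² = 1/31393 + (14 + 0)² = 1/31393 + 14² = 1/31393 + 196 = 6153029/31393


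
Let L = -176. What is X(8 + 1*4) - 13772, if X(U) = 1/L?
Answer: -2423873/176 ≈ -13772.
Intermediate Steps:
X(U) = -1/176 (X(U) = 1/(-176) = -1/176)
X(8 + 1*4) - 13772 = -1/176 - 13772 = -2423873/176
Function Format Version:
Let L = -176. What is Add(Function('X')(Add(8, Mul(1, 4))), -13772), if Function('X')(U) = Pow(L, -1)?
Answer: Rational(-2423873, 176) ≈ -13772.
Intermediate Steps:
Function('X')(U) = Rational(-1, 176) (Function('X')(U) = Pow(-176, -1) = Rational(-1, 176))
Add(Function('X')(Add(8, Mul(1, 4))), -13772) = Add(Rational(-1, 176), -13772) = Rational(-2423873, 176)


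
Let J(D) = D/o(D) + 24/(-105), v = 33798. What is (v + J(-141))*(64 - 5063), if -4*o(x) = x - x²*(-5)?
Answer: -1040763340693/6160 ≈ -1.6896e+8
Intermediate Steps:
o(x) = -5*x²/4 - x/4 (o(x) = -(x - x²*(-5))/4 = -(x + 5*x²)/4 = -5*x²/4 - x/4)
J(D) = -8/35 - 4/(1 + 5*D) (J(D) = D/((-D*(1 + 5*D)/4)) + 24/(-105) = D*(-4/(D*(1 + 5*D))) + 24*(-1/105) = -4/(1 + 5*D) - 8/35 = -8/35 - 4/(1 + 5*D))
(v + J(-141))*(64 - 5063) = (33798 + 4*(-37 - 10*(-141))/(35*(1 + 5*(-141))))*(64 - 5063) = (33798 + 4*(-37 + 1410)/(35*(1 - 705)))*(-4999) = (33798 + (4/35)*1373/(-704))*(-4999) = (33798 + (4/35)*(-1/704)*1373)*(-4999) = (33798 - 1373/6160)*(-4999) = (208194307/6160)*(-4999) = -1040763340693/6160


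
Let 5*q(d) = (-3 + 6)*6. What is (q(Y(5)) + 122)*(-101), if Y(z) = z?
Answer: -63428/5 ≈ -12686.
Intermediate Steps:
q(d) = 18/5 (q(d) = ((-3 + 6)*6)/5 = (3*6)/5 = (1/5)*18 = 18/5)
(q(Y(5)) + 122)*(-101) = (18/5 + 122)*(-101) = (628/5)*(-101) = -63428/5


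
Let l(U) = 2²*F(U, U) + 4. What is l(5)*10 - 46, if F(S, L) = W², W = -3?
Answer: 354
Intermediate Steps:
F(S, L) = 9 (F(S, L) = (-3)² = 9)
l(U) = 40 (l(U) = 2²*9 + 4 = 4*9 + 4 = 36 + 4 = 40)
l(5)*10 - 46 = 40*10 - 46 = 400 - 46 = 354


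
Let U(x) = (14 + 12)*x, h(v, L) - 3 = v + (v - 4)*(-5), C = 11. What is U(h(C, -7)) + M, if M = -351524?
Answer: -352070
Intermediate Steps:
h(v, L) = 23 - 4*v (h(v, L) = 3 + (v + (v - 4)*(-5)) = 3 + (v + (-4 + v)*(-5)) = 3 + (v + (20 - 5*v)) = 3 + (20 - 4*v) = 23 - 4*v)
U(x) = 26*x
U(h(C, -7)) + M = 26*(23 - 4*11) - 351524 = 26*(23 - 44) - 351524 = 26*(-21) - 351524 = -546 - 351524 = -352070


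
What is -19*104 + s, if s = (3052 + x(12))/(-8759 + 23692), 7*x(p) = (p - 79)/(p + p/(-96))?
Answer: -19620530276/9930445 ≈ -1975.8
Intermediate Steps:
x(p) = 96*(-79 + p)/(665*p) (x(p) = ((p - 79)/(p + p/(-96)))/7 = ((-79 + p)/(p + p*(-1/96)))/7 = ((-79 + p)/(p - p/96))/7 = ((-79 + p)/((95*p/96)))/7 = ((-79 + p)*(96/(95*p)))/7 = (96*(-79 + p)/(95*p))/7 = 96*(-79 + p)/(665*p))
s = 2029044/9930445 (s = (3052 + (96/665)*(-79 + 12)/12)/(-8759 + 23692) = (3052 + (96/665)*(1/12)*(-67))/14933 = (3052 - 536/665)*(1/14933) = (2029044/665)*(1/14933) = 2029044/9930445 ≈ 0.20433)
-19*104 + s = -19*104 + 2029044/9930445 = -1976 + 2029044/9930445 = -19620530276/9930445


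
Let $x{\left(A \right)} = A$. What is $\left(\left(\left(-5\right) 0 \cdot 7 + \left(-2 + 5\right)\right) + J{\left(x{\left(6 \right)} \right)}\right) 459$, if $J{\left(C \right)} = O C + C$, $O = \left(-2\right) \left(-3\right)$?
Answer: $20655$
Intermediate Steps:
$O = 6$
$J{\left(C \right)} = 7 C$ ($J{\left(C \right)} = 6 C + C = 7 C$)
$\left(\left(\left(-5\right) 0 \cdot 7 + \left(-2 + 5\right)\right) + J{\left(x{\left(6 \right)} \right)}\right) 459 = \left(\left(\left(-5\right) 0 \cdot 7 + \left(-2 + 5\right)\right) + 7 \cdot 6\right) 459 = \left(\left(0 \cdot 7 + 3\right) + 42\right) 459 = \left(\left(0 + 3\right) + 42\right) 459 = \left(3 + 42\right) 459 = 45 \cdot 459 = 20655$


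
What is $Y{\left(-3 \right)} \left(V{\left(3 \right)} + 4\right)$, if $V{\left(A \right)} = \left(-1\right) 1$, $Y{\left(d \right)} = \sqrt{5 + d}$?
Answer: $3 \sqrt{2} \approx 4.2426$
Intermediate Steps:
$V{\left(A \right)} = -1$
$Y{\left(-3 \right)} \left(V{\left(3 \right)} + 4\right) = \sqrt{5 - 3} \left(-1 + 4\right) = \sqrt{2} \cdot 3 = 3 \sqrt{2}$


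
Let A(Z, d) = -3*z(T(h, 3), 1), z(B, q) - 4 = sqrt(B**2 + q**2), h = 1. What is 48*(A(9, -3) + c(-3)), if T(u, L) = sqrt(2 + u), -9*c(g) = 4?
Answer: -2656/3 ≈ -885.33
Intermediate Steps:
c(g) = -4/9 (c(g) = -1/9*4 = -4/9)
z(B, q) = 4 + sqrt(B**2 + q**2)
A(Z, d) = -18 (A(Z, d) = -3*(4 + sqrt((sqrt(2 + 1))**2 + 1**2)) = -3*(4 + sqrt((sqrt(3))**2 + 1)) = -3*(4 + sqrt(3 + 1)) = -3*(4 + sqrt(4)) = -3*(4 + 2) = -3*6 = -18)
48*(A(9, -3) + c(-3)) = 48*(-18 - 4/9) = 48*(-166/9) = -2656/3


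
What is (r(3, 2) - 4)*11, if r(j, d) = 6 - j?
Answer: -11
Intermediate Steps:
(r(3, 2) - 4)*11 = ((6 - 1*3) - 4)*11 = ((6 - 3) - 4)*11 = (3 - 4)*11 = -1*11 = -11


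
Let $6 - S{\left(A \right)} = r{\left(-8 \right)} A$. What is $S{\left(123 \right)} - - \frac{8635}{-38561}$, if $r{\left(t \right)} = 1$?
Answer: $- \frac{4520272}{38561} \approx -117.22$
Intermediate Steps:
$S{\left(A \right)} = 6 - A$ ($S{\left(A \right)} = 6 - 1 A = 6 - A$)
$S{\left(123 \right)} - - \frac{8635}{-38561} = \left(6 - 123\right) - - \frac{8635}{-38561} = \left(6 - 123\right) - \left(-8635\right) \left(- \frac{1}{38561}\right) = -117 - \frac{8635}{38561} = - \frac{4520272}{38561}$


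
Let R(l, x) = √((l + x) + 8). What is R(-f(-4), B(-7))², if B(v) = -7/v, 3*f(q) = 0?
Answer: 9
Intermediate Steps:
f(q) = 0 (f(q) = (⅓)*0 = 0)
R(l, x) = √(8 + l + x)
R(-f(-4), B(-7))² = (√(8 - 1*0 - 7/(-7)))² = (√(8 + 0 - 7*(-⅐)))² = (√(8 + 0 + 1))² = (√9)² = 3² = 9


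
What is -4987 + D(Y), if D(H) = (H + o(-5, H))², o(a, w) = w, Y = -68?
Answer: 13509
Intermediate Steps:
D(H) = 4*H² (D(H) = (H + H)² = (2*H)² = 4*H²)
-4987 + D(Y) = -4987 + 4*(-68)² = -4987 + 4*4624 = -4987 + 18496 = 13509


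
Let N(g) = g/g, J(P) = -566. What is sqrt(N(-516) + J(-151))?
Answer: I*sqrt(565) ≈ 23.77*I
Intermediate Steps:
N(g) = 1
sqrt(N(-516) + J(-151)) = sqrt(1 - 566) = sqrt(-565) = I*sqrt(565)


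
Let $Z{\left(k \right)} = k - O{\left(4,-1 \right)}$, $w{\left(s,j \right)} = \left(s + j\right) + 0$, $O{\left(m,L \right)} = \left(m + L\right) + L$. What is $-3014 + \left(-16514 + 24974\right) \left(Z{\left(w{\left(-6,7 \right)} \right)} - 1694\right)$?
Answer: $-14342714$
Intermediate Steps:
$O{\left(m,L \right)} = m + 2 L$ ($O{\left(m,L \right)} = \left(L + m\right) + L = m + 2 L$)
$w{\left(s,j \right)} = j + s$ ($w{\left(s,j \right)} = \left(j + s\right) + 0 = j + s$)
$Z{\left(k \right)} = -2 + k$ ($Z{\left(k \right)} = k - \left(4 + 2 \left(-1\right)\right) = k - \left(4 - 2\right) = k - 2 = -2 + k$)
$-3014 + \left(-16514 + 24974\right) \left(Z{\left(w{\left(-6,7 \right)} \right)} - 1694\right) = -3014 + \left(-16514 + 24974\right) \left(\left(-2 + \left(7 - 6\right)\right) - 1694\right) = -3014 + 8460 \left(\left(-2 + 1\right) - 1694\right) = -3014 + 8460 \left(-1 - 1694\right) = -3014 + 8460 \left(-1695\right) = -3014 - 14339700 = -14342714$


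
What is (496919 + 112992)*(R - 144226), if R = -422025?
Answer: -345362713661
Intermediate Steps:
(496919 + 112992)*(R - 144226) = (496919 + 112992)*(-422025 - 144226) = 609911*(-566251) = -345362713661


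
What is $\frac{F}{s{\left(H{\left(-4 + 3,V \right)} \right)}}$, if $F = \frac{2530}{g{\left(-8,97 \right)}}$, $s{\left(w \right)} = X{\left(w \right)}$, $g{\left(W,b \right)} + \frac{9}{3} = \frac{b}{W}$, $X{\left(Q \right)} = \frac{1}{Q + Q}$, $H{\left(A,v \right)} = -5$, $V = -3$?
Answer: $\frac{18400}{11} \approx 1672.7$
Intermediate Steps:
$X{\left(Q \right)} = \frac{1}{2 Q}$
$g{\left(W,b \right)} = -3 + \frac{b}{W}$
$s{\left(w \right)} = \frac{1}{2 w}$
$F = - \frac{1840}{11}$ ($F = \frac{2530}{-3 + \frac{97}{-8}} = \frac{2530}{-3 + 97 \left(- \frac{1}{8}\right)} = \frac{2530}{-3 - \frac{97}{8}} = \frac{2530}{- \frac{121}{8}} = 2530 \left(- \frac{8}{121}\right) = - \frac{1840}{11} \approx -167.27$)
$\frac{F}{s{\left(H{\left(-4 + 3,V \right)} \right)}} = - \frac{1840}{11 \frac{1}{2 \left(-5\right)}} = - \frac{1840}{11 \cdot \frac{1}{2} \left(- \frac{1}{5}\right)} = - \frac{1840}{11 \left(- \frac{1}{10}\right)} = \left(- \frac{1840}{11}\right) \left(-10\right) = \frac{18400}{11}$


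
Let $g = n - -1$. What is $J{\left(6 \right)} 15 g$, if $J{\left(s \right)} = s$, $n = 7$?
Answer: $720$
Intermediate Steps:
$g = 8$ ($g = 7 - -1 = 7 + 1 = 8$)
$J{\left(6 \right)} 15 g = 6 \cdot 15 \cdot 8 = 90 \cdot 8 = 720$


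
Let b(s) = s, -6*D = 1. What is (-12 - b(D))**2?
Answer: 5041/36 ≈ 140.03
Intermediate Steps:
D = -1/6 (D = -1/6*1 = -1/6 ≈ -0.16667)
(-12 - b(D))**2 = (-12 - 1*(-1/6))**2 = (-12 + 1/6)**2 = (-71/6)**2 = 5041/36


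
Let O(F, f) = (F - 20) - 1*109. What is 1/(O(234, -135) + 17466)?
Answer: 1/17571 ≈ 5.6912e-5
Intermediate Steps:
O(F, f) = -129 + F (O(F, f) = (-20 + F) - 109 = -129 + F)
1/(O(234, -135) + 17466) = 1/((-129 + 234) + 17466) = 1/(105 + 17466) = 1/17571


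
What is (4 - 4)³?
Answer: 0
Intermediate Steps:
(4 - 4)³ = 0³ = 0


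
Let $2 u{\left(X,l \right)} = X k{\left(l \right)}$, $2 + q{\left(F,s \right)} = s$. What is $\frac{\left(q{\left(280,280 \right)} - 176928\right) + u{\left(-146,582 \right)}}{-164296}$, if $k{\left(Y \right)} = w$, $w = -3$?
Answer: $\frac{176431}{164296} \approx 1.0739$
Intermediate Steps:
$q{\left(F,s \right)} = -2 + s$
$k{\left(Y \right)} = -3$
$u{\left(X,l \right)} = - \frac{3 X}{2}$ ($u{\left(X,l \right)} = \frac{X \left(-3\right)}{2} = \frac{\left(-3\right) X}{2} = - \frac{3 X}{2}$)
$\frac{\left(q{\left(280,280 \right)} - 176928\right) + u{\left(-146,582 \right)}}{-164296} = \frac{\left(\left(-2 + 280\right) - 176928\right) - -219}{-164296} = \left(\left(278 - 176928\right) + 219\right) \left(- \frac{1}{164296}\right) = \left(-176650 + 219\right) \left(- \frac{1}{164296}\right) = \left(-176431\right) \left(- \frac{1}{164296}\right) = \frac{176431}{164296}$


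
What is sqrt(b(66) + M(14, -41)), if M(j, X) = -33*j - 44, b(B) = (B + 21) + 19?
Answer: 20*I ≈ 20.0*I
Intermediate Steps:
b(B) = 40 + B (b(B) = (21 + B) + 19 = 40 + B)
M(j, X) = -44 - 33*j
sqrt(b(66) + M(14, -41)) = sqrt((40 + 66) + (-44 - 33*14)) = sqrt(106 + (-44 - 462)) = sqrt(106 - 506) = sqrt(-400) = 20*I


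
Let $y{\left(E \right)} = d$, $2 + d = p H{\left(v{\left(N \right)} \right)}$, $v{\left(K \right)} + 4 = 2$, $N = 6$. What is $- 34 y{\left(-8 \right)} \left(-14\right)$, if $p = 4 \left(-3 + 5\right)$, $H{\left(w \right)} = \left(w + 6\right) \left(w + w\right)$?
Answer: $-61880$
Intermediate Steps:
$v{\left(K \right)} = -2$ ($v{\left(K \right)} = -4 + 2 = -2$)
$H{\left(w \right)} = 2 w \left(6 + w\right)$ ($H{\left(w \right)} = \left(6 + w\right) 2 w = 2 w \left(6 + w\right)$)
$p = 8$ ($p = 4 \cdot 2 = 8$)
$d = -130$ ($d = -2 + 8 \cdot 2 \left(-2\right) \left(6 - 2\right) = -2 + 8 \cdot 2 \left(-2\right) 4 = -2 + 8 \left(-16\right) = -2 - 128 = -130$)
$y{\left(E \right)} = -130$
$- 34 y{\left(-8 \right)} \left(-14\right) = \left(-34\right) \left(-130\right) \left(-14\right) = 4420 \left(-14\right) = -61880$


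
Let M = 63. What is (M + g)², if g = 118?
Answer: 32761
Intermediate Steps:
(M + g)² = (63 + 118)² = 181² = 32761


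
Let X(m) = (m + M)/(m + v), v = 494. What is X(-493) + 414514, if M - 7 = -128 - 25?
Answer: 413875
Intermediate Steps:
M = -146 (M = 7 + (-128 - 25) = 7 - 153 = -146)
X(m) = (-146 + m)/(494 + m) (X(m) = (m - 146)/(m + 494) = (-146 + m)/(494 + m))
X(-493) + 414514 = (-146 - 493)/(494 - 493) + 414514 = -639/1 + 414514 = 1*(-639) + 414514 = -639 + 414514 = 413875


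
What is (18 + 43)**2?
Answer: 3721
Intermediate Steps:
(18 + 43)**2 = 61**2 = 3721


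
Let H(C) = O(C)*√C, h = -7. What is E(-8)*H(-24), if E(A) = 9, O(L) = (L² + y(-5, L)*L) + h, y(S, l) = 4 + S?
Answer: 10674*I*√6 ≈ 26146.0*I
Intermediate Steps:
O(L) = -7 + L² - L (O(L) = (L² + (4 - 5)*L) - 7 = (L² - L) - 7 = -7 + L² - L)
H(C) = √C*(-7 + C² - C) (H(C) = (-7 + C² - C)*√C = √C*(-7 + C² - C))
E(-8)*H(-24) = 9*(√(-24)*(-7 + (-24)² - 1*(-24))) = 9*((2*I*√6)*(-7 + 576 + 24)) = 9*((2*I*√6)*593) = 9*(1186*I*√6) = 10674*I*√6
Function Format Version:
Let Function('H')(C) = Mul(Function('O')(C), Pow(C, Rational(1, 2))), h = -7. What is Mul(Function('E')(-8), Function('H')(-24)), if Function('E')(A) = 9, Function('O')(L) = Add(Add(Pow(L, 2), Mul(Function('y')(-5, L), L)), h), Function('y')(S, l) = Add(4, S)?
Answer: Mul(10674, I, Pow(6, Rational(1, 2))) ≈ Mul(26146., I)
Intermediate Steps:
Function('O')(L) = Add(-7, Pow(L, 2), Mul(-1, L)) (Function('O')(L) = Add(Add(Pow(L, 2), Mul(Add(4, -5), L)), -7) = Add(Add(Pow(L, 2), Mul(-1, L)), -7) = Add(-7, Pow(L, 2), Mul(-1, L)))
Function('H')(C) = Mul(Pow(C, Rational(1, 2)), Add(-7, Pow(C, 2), Mul(-1, C))) (Function('H')(C) = Mul(Add(-7, Pow(C, 2), Mul(-1, C)), Pow(C, Rational(1, 2))) = Mul(Pow(C, Rational(1, 2)), Add(-7, Pow(C, 2), Mul(-1, C))))
Mul(Function('E')(-8), Function('H')(-24)) = Mul(9, Mul(Pow(-24, Rational(1, 2)), Add(-7, Pow(-24, 2), Mul(-1, -24)))) = Mul(9, Mul(Mul(2, I, Pow(6, Rational(1, 2))), Add(-7, 576, 24))) = Mul(9, Mul(Mul(2, I, Pow(6, Rational(1, 2))), 593)) = Mul(9, Mul(1186, I, Pow(6, Rational(1, 2)))) = Mul(10674, I, Pow(6, Rational(1, 2)))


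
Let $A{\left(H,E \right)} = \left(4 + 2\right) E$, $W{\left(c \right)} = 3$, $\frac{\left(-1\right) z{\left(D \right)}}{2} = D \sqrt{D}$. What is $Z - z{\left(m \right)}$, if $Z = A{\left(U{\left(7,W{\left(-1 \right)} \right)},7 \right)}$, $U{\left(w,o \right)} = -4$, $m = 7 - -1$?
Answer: $42 + 32 \sqrt{2} \approx 87.255$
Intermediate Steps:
$m = 8$ ($m = 7 + 1 = 8$)
$z{\left(D \right)} = - 2 D^{\frac{3}{2}}$ ($z{\left(D \right)} = - 2 D \sqrt{D} = - 2 D^{\frac{3}{2}}$)
$A{\left(H,E \right)} = 6 E$
$Z = 42$ ($Z = 6 \cdot 7 = 42$)
$Z - z{\left(m \right)} = 42 - - 2 \cdot 8^{\frac{3}{2}} = 42 - - 2 \cdot 16 \sqrt{2} = 42 - - 32 \sqrt{2} = 42 + 32 \sqrt{2}$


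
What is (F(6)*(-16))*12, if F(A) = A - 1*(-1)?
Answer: -1344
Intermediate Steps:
F(A) = 1 + A (F(A) = A + 1 = 1 + A)
(F(6)*(-16))*12 = ((1 + 6)*(-16))*12 = (7*(-16))*12 = -112*12 = -1344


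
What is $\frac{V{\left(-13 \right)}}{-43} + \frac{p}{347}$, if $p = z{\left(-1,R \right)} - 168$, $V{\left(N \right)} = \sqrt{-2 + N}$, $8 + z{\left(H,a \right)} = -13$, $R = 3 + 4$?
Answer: $- \frac{189}{347} - \frac{i \sqrt{15}}{43} \approx -0.54467 - 0.090069 i$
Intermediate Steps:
$R = 7$
$z{\left(H,a \right)} = -21$ ($z{\left(H,a \right)} = -8 - 13 = -21$)
$p = -189$ ($p = -21 - 168 = -189$)
$\frac{V{\left(-13 \right)}}{-43} + \frac{p}{347} = \frac{\sqrt{-2 - 13}}{-43} - \frac{189}{347} = \sqrt{-15} \left(- \frac{1}{43}\right) - \frac{189}{347} = i \sqrt{15} \left(- \frac{1}{43}\right) - \frac{189}{347} = - \frac{i \sqrt{15}}{43} - \frac{189}{347} = - \frac{189}{347} - \frac{i \sqrt{15}}{43}$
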